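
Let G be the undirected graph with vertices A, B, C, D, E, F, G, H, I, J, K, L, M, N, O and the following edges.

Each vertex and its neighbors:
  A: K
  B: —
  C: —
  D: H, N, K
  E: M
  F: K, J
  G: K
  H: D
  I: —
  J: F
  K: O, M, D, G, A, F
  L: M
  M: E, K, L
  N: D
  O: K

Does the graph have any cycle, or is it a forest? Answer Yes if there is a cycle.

DFS, tracking each vertex's parent; an edge to a visited non-parent vertex closes a cycle.
Start from F:
visit F (parent –)
  visit K (parent F)
    visit O (parent K)
      O–K: parent, skip
    visit M (parent K)
      visit E (parent M)
        E–M: parent, skip
      M–K: parent, skip
      visit L (parent M)
        L–M: parent, skip
    visit D (parent K)
      visit H (parent D)
        H–D: parent, skip
      visit N (parent D)
        N–D: parent, skip
      D–K: parent, skip
    visit G (parent K)
      G–K: parent, skip
    visit A (parent K)
      A–K: parent, skip
    K–F: parent, skip
  visit J (parent F)
    J–F: parent, skip
visit B (parent –)
visit C (parent –)
visit I (parent –)
No non-parent visited neighbor found — the graph is a forest.

No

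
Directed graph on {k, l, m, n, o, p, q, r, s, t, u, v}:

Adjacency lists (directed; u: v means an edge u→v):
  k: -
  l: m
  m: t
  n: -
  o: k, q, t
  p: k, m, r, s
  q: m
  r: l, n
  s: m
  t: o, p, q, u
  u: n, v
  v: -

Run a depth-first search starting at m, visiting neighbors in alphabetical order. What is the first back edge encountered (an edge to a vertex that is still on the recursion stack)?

q→m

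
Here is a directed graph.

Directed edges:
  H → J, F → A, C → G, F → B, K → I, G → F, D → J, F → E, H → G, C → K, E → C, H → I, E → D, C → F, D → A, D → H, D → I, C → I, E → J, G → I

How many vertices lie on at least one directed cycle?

6

A vertex is on a directed cycle iff it belongs to a strongly connected component of size ≥ 2 (or has a self-loop).
The vertices on cycles are {C, D, E, F, G, H} — 6 in total.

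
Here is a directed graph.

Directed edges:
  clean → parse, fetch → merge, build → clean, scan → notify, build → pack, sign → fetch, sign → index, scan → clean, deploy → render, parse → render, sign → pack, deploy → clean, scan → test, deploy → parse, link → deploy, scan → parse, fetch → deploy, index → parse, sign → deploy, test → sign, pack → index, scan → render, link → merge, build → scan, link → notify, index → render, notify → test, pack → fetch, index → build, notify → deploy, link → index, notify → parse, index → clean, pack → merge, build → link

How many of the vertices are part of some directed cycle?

A vertex is on a directed cycle iff it belongs to a strongly connected component of size ≥ 2 (or has a self-loop).
The vertices on cycles are {link, pack, scan, sign, test, build, index, notify} — 8 in total.

8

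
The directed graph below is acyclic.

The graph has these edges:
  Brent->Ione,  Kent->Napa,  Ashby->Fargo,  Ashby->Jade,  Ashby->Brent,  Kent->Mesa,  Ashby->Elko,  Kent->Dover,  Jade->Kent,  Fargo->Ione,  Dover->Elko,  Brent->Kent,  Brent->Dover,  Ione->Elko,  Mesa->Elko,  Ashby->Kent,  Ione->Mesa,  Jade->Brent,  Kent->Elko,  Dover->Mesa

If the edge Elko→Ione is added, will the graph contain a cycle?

Adding Elko→Ione creates a cycle iff Ione can already reach Elko.
Path from Ione: Ione → Elko.
So Ione → … → Elko → Ione is a cycle.

Yes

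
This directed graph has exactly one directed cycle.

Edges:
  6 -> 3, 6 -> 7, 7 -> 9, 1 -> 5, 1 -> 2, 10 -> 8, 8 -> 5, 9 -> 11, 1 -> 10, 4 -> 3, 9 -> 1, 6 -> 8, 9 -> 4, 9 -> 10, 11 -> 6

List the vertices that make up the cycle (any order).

6, 7, 9, 11

DFS with gray/black marking from 9:
9 gray
  10 gray
    8 gray
      5 gray
      5 black
    8 black
  10 black
  11 gray
    6 gray
      3 gray
      3 black
      6→8: 8 black — skip
      7 gray
        7→9: 9 is gray → back edge
Back edge closes the cycle 9 → 11 → 6 → 7 → 9; its vertices are {6, 7, 9, 11}.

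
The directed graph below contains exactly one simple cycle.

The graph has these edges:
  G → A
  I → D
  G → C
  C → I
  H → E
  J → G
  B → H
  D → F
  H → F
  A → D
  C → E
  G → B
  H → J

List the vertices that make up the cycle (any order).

B, G, H, J

DFS with gray/black marking from G:
G gray
  B gray
    H gray
      J gray
        J→G: G is gray → back edge
Back edge closes the cycle G → B → H → J → G; its vertices are {B, G, H, J}.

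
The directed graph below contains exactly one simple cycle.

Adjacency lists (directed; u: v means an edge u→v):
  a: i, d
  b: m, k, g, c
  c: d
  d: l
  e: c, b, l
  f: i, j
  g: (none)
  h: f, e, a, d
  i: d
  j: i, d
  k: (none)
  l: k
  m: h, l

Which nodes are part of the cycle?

DFS with gray/black marking from b:
b gray
  m gray
    h gray
      f gray
        i gray
          d gray
            l gray
              k gray
              k black
            l black
          d black
        i black
        j gray
          j→i: i black — skip
          j→d: d black — skip
        j black
      f black
      e gray
        c gray
          c→d: d black — skip
        c black
        e→b: b is gray → back edge
Back edge closes the cycle b → m → h → e → b; its vertices are {b, e, h, m}.

b, e, h, m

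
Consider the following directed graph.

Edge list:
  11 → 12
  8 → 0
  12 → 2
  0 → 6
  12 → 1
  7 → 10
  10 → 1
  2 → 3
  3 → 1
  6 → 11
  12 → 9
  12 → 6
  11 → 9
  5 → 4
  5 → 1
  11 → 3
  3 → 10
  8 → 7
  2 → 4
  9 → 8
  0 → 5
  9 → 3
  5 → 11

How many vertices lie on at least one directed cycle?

7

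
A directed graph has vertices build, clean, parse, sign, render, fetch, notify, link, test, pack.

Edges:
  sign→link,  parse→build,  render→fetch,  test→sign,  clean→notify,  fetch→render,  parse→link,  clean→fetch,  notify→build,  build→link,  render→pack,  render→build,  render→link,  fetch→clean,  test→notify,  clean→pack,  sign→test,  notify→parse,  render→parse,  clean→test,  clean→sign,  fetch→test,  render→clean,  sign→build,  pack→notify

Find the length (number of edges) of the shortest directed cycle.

For each vertex v, BFS finds the shortest path from v back to v.
The shortest such closed walk is fetch → render → fetch, length 2.

2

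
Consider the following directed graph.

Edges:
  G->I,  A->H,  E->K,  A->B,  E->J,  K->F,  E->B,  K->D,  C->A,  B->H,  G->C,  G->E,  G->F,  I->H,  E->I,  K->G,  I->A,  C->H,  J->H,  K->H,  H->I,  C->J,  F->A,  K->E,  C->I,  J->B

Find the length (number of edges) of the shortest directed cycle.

For each vertex v, BFS finds the shortest path from v back to v.
The shortest such closed walk is K → E → K, length 2.

2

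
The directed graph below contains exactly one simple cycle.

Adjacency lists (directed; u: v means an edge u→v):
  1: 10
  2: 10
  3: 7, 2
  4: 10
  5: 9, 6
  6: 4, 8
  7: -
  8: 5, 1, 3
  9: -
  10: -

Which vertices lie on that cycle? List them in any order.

DFS with gray/black marking from 8:
8 gray
  5 gray
    9 gray
    9 black
    6 gray
      4 gray
        10 gray
        10 black
      4 black
      6→8: 8 is gray → back edge
Back edge closes the cycle 8 → 5 → 6 → 8; its vertices are {5, 6, 8}.

5, 6, 8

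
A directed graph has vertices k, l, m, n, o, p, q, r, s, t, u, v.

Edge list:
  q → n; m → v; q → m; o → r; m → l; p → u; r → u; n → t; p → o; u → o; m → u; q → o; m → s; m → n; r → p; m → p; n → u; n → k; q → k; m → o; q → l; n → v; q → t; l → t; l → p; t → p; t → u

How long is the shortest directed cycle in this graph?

3

For each vertex v, BFS finds the shortest path from v back to v.
The shortest such closed walk is o → r → u → o, length 3.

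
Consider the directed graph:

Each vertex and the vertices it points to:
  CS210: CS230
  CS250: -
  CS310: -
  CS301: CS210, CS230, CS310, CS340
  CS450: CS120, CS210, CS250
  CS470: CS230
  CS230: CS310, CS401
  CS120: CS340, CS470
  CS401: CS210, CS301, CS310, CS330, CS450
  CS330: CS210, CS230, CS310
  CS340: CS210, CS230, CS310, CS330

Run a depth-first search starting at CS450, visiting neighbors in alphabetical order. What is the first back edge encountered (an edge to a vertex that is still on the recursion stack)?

CS401→CS210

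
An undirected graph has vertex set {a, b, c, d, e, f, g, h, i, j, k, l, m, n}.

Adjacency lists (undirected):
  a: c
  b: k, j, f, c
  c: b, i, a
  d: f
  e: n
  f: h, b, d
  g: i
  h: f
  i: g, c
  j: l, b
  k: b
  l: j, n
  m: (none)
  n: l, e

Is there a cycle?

No

DFS, tracking each vertex's parent; an edge to a visited non-parent vertex closes a cycle.
Start from f:
visit f (parent –)
  visit h (parent f)
    h–f: parent, skip
  visit b (parent f)
    visit k (parent b)
      k–b: parent, skip
    visit j (parent b)
      visit l (parent j)
        l–j: parent, skip
        visit n (parent l)
          n–l: parent, skip
          visit e (parent n)
            e–n: parent, skip
      j–b: parent, skip
    b–f: parent, skip
    visit c (parent b)
      c–b: parent, skip
      visit i (parent c)
        visit g (parent i)
          g–i: parent, skip
        i–c: parent, skip
      visit a (parent c)
        a–c: parent, skip
  visit d (parent f)
    d–f: parent, skip
visit m (parent –)
No non-parent visited neighbor found — the graph is a forest.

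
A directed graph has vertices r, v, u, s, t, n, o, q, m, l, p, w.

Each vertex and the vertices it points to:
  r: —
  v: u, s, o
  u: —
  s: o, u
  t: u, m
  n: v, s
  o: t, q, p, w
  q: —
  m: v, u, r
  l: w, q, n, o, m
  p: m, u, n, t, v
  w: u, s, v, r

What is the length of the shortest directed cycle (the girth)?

3

For each vertex v, BFS finds the shortest path from v back to v.
The shortest such closed walk is o → p → v → o, length 3.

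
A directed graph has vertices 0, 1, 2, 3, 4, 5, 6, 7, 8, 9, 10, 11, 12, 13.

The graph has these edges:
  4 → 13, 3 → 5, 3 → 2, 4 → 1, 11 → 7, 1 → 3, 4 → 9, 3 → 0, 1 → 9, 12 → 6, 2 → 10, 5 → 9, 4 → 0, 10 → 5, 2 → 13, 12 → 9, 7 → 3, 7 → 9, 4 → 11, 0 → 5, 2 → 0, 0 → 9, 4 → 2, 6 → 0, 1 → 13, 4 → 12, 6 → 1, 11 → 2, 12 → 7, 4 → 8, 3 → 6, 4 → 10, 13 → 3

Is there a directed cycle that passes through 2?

Yes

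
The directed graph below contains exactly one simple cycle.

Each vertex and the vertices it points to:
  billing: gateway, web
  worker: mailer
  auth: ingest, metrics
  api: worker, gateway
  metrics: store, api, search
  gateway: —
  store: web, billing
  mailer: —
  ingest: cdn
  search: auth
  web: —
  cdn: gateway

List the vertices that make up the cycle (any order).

DFS with gray/black marking from metrics:
metrics gray
  store gray
    web gray
    web black
    billing gray
      gateway gray
      gateway black
      billing→web: web black — skip
    billing black
  store black
  api gray
    worker gray
      mailer gray
      mailer black
    worker black
    api→gateway: gateway black — skip
  api black
  search gray
    auth gray
      ingest gray
        cdn gray
          cdn→gateway: gateway black — skip
        cdn black
      ingest black
      auth→metrics: metrics is gray → back edge
Back edge closes the cycle metrics → search → auth → metrics; its vertices are {auth, search, metrics}.

auth, search, metrics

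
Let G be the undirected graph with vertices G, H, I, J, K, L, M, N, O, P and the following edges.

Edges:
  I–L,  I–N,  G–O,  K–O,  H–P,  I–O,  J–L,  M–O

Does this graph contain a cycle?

No

DFS, tracking each vertex's parent; an edge to a visited non-parent vertex closes a cycle.
Start from P:
visit P (parent –)
  visit H (parent P)
    H–P: parent, skip
visit G (parent –)
  visit O (parent G)
    visit I (parent O)
      visit L (parent I)
        visit J (parent L)
          J–L: parent, skip
        L–I: parent, skip
      I–O: parent, skip
      visit N (parent I)
        N–I: parent, skip
    O–G: parent, skip
    visit K (parent O)
      K–O: parent, skip
    visit M (parent O)
      M–O: parent, skip
No non-parent visited neighbor found — the graph is a forest.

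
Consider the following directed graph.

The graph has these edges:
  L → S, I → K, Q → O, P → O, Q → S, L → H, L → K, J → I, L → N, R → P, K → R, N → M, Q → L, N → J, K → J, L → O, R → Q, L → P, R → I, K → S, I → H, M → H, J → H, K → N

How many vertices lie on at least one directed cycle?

7

A vertex is on a directed cycle iff it belongs to a strongly connected component of size ≥ 2 (or has a self-loop).
The vertices on cycles are {I, J, K, L, N, Q, R} — 7 in total.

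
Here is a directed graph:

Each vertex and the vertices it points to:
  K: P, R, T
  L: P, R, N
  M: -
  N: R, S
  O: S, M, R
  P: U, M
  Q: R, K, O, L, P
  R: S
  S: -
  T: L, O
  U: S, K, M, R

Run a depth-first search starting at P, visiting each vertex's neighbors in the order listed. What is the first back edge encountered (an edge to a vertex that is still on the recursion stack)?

DFS from P (visiting each vertex's neighbors in the order listed); mark gray on enter, black on exit:
P gray
  U gray
    S gray
    S black
    K gray
      K→P: P is gray → back edge
First back edge: K → P.

K→P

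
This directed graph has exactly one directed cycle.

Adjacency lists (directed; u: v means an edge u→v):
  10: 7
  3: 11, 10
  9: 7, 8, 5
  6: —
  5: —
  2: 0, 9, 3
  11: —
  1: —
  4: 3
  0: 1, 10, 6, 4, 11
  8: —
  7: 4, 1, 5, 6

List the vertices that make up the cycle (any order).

3, 4, 7, 10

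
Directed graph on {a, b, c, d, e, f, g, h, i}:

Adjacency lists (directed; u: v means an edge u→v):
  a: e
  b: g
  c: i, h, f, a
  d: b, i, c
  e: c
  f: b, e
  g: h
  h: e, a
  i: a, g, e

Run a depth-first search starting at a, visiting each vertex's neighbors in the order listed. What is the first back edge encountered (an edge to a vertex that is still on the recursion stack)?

i->a

DFS from a (visiting each vertex's neighbors in the order listed); mark gray on enter, black on exit:
a gray
  e gray
    c gray
      i gray
        i→a: a is gray → back edge
First back edge: i → a.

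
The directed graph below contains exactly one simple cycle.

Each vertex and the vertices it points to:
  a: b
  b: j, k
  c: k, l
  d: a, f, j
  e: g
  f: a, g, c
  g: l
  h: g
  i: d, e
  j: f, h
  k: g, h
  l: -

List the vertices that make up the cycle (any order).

DFS with gray/black marking from f:
f gray
  a gray
    b gray
      j gray
        j→f: f is gray → back edge
Back edge closes the cycle f → a → b → j → f; its vertices are {a, b, f, j}.

a, b, f, j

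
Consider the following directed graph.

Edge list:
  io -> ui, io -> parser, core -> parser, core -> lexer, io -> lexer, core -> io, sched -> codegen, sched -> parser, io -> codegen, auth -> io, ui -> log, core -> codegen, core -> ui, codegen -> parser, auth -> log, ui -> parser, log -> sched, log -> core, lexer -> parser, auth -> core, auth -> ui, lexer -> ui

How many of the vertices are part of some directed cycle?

A vertex is on a directed cycle iff it belongs to a strongly connected component of size ≥ 2 (or has a self-loop).
The vertices on cycles are {io, ui, log, core, lexer} — 5 in total.

5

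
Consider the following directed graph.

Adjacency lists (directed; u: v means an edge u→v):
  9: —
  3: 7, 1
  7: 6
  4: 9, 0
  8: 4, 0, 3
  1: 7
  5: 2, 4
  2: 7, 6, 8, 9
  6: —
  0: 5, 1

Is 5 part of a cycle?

5 is on a cycle iff 5 can reach itself via ≥1 edge.
5 → 4 → 0 → 5 — yes.

Yes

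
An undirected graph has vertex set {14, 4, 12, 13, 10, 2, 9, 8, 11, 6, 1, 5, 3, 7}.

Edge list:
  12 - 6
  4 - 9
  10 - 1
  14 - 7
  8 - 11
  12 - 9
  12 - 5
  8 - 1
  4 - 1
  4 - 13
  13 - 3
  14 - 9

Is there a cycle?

No

DFS, tracking each vertex's parent; an edge to a visited non-parent vertex closes a cycle.
Start from 13:
visit 13 (parent –)
  visit 4 (parent 13)
    4–13: parent, skip
    visit 9 (parent 4)
      visit 14 (parent 9)
        14–9: parent, skip
        visit 7 (parent 14)
          7–14: parent, skip
      9–4: parent, skip
      visit 12 (parent 9)
        visit 5 (parent 12)
          5–12: parent, skip
        visit 6 (parent 12)
          6–12: parent, skip
        12–9: parent, skip
    visit 1 (parent 4)
      visit 10 (parent 1)
        10–1: parent, skip
      1–4: parent, skip
      visit 8 (parent 1)
        visit 11 (parent 8)
          11–8: parent, skip
        8–1: parent, skip
  visit 3 (parent 13)
    3–13: parent, skip
visit 2 (parent –)
No non-parent visited neighbor found — the graph is a forest.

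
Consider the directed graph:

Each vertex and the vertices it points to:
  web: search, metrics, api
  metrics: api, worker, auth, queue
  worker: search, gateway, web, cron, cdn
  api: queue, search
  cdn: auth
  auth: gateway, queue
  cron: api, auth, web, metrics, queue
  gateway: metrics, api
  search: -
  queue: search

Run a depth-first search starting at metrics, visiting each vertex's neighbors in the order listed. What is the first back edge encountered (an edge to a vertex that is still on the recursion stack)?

gateway->metrics

DFS from metrics (visiting each vertex's neighbors in the order listed); mark gray on enter, black on exit:
metrics gray
  api gray
    queue gray
      search gray
      search black
    queue black
    api→search: search black — skip
  api black
  worker gray
    worker→search: search black — skip
    gateway gray
      gateway→metrics: metrics is gray → back edge
First back edge: gateway → metrics.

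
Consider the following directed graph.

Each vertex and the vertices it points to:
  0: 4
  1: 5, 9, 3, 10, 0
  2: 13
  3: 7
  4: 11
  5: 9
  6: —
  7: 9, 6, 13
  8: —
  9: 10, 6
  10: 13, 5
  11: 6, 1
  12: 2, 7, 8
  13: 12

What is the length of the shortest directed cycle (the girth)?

3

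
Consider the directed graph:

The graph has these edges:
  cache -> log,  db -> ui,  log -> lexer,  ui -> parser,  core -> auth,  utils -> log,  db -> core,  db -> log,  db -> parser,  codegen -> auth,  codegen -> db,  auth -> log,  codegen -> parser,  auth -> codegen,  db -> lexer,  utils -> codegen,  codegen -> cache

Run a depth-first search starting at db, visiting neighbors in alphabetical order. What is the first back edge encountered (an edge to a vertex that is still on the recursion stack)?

codegen->auth

DFS from db (visiting neighbors in alphabetical order); mark gray on enter, black on exit:
db gray
  core gray
    auth gray
      codegen gray
        codegen→auth: auth is gray → back edge
First back edge: codegen → auth.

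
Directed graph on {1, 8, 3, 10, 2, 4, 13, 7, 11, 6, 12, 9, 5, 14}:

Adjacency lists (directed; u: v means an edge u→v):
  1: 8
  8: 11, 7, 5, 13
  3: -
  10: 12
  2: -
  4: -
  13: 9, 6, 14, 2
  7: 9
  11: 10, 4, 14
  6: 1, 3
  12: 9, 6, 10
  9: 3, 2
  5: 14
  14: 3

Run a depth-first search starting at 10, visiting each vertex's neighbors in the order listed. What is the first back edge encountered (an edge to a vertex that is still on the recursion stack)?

11→10

DFS from 10 (visiting each vertex's neighbors in the order listed); mark gray on enter, black on exit:
10 gray
  12 gray
    9 gray
      3 gray
      3 black
      2 gray
      2 black
    9 black
    6 gray
      1 gray
        8 gray
          11 gray
            11→10: 10 is gray → back edge
First back edge: 11 → 10.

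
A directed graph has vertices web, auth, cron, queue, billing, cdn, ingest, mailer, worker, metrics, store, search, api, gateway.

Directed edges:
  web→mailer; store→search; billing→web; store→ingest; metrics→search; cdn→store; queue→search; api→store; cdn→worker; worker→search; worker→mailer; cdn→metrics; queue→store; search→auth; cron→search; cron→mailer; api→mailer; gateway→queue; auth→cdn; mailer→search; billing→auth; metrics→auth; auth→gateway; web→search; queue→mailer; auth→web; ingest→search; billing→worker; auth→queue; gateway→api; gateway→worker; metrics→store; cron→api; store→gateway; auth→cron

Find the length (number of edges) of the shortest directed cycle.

For each vertex v, BFS finds the shortest path from v back to v.
The shortest such closed walk is auth → cdn → metrics → auth, length 3.

3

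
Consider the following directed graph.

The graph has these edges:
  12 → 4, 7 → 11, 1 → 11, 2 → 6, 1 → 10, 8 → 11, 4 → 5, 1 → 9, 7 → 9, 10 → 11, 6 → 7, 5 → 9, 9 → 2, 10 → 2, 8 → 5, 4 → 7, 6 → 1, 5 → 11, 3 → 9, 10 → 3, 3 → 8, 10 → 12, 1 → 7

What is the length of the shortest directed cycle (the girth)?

4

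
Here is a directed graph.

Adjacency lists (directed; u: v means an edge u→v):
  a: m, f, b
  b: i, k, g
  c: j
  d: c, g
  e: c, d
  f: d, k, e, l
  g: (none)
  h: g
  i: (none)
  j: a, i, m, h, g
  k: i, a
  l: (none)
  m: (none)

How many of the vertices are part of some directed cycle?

A vertex is on a directed cycle iff it belongs to a strongly connected component of size ≥ 2 (or has a self-loop).
The vertices on cycles are {a, b, c, d, e, f, j, k} — 8 in total.

8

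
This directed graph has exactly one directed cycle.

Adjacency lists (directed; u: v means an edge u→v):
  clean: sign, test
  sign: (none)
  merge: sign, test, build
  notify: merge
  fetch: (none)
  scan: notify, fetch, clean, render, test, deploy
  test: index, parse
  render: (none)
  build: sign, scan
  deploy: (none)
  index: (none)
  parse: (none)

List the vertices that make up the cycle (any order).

scan, build, merge, notify

DFS with gray/black marking from scan:
scan gray
  notify gray
    merge gray
      sign gray
      sign black
      test gray
        index gray
        index black
        parse gray
        parse black
      test black
      build gray
        build→sign: sign black — skip
        build→scan: scan is gray → back edge
Back edge closes the cycle scan → notify → merge → build → scan; its vertices are {scan, build, merge, notify}.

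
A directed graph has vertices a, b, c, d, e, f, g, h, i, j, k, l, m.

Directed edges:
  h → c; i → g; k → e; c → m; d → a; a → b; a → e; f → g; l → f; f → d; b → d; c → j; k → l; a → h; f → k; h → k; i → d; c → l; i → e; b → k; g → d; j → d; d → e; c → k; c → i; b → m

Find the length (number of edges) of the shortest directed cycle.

For each vertex v, BFS finds the shortest path from v back to v.
The shortest such closed walk is a → b → d → a, length 3.

3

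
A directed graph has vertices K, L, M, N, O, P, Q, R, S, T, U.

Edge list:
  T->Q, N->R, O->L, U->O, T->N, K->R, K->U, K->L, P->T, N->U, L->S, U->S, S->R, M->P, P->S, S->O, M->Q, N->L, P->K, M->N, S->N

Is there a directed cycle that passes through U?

Yes

U is on a cycle iff U can reach itself via ≥1 edge.
U → S → N → U — yes.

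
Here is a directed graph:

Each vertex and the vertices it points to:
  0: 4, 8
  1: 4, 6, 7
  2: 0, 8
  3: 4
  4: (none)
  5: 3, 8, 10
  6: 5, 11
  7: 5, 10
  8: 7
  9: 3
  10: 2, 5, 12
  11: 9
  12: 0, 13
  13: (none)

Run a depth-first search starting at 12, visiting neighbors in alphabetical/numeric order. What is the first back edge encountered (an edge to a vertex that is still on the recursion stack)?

5->8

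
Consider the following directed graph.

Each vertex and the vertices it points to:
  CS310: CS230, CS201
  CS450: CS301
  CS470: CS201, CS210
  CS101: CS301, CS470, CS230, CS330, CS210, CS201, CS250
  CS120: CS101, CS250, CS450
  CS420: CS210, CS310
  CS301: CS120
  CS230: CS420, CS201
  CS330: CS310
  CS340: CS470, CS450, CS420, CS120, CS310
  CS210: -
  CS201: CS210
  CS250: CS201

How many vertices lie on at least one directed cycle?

7

A vertex is on a directed cycle iff it belongs to a strongly connected component of size ≥ 2 (or has a self-loop).
The vertices on cycles are {CS101, CS120, CS230, CS301, CS310, CS420, CS450} — 7 in total.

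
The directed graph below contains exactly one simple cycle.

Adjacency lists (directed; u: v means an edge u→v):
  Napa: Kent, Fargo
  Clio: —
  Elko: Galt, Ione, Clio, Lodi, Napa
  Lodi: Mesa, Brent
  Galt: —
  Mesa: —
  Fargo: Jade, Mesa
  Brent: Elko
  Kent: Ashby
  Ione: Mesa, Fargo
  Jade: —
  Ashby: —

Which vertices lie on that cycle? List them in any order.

DFS with gray/black marking from Brent:
Brent gray
  Elko gray
    Galt gray
    Galt black
    Ione gray
      Mesa gray
      Mesa black
      Fargo gray
        Jade gray
        Jade black
        Fargo→Mesa: Mesa black — skip
      Fargo black
    Ione black
    Clio gray
    Clio black
    Lodi gray
      Lodi→Mesa: Mesa black — skip
      Lodi→Brent: Brent is gray → back edge
Back edge closes the cycle Brent → Elko → Lodi → Brent; its vertices are {Elko, Lodi, Brent}.

Elko, Lodi, Brent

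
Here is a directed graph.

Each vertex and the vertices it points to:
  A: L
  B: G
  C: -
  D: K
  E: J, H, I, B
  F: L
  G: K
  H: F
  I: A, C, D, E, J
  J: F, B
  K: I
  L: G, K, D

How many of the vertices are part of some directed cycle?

A vertex is on a directed cycle iff it belongs to a strongly connected component of size ≥ 2 (or has a self-loop).
The vertices on cycles are {A, B, D, E, F, G, H, I, J, K, L} — 11 in total.

11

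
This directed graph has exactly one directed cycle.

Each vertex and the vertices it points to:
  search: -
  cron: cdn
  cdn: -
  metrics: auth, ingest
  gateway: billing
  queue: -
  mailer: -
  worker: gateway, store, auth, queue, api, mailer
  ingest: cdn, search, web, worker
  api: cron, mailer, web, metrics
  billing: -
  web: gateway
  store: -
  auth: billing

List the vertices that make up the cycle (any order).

DFS with gray/black marking from ingest:
ingest gray
  cdn gray
  cdn black
  search gray
  search black
  web gray
    gateway gray
      billing gray
      billing black
    gateway black
  web black
  worker gray
    worker→gateway: gateway black — skip
    store gray
    store black
    auth gray
      auth→billing: billing black — skip
    auth black
    queue gray
    queue black
    api gray
      cron gray
        cron→cdn: cdn black — skip
      cron black
      mailer gray
      mailer black
      api→web: web black — skip
      metrics gray
        metrics→auth: auth black — skip
        metrics→ingest: ingest is gray → back edge
Back edge closes the cycle ingest → worker → api → metrics → ingest; its vertices are {api, ingest, worker, metrics}.

api, ingest, worker, metrics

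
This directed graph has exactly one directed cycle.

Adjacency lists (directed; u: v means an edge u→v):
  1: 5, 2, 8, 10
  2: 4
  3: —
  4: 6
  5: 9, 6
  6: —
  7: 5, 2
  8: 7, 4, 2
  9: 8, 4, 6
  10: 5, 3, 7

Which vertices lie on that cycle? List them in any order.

DFS with gray/black marking from 7:
7 gray
  5 gray
    9 gray
      8 gray
        8→7: 7 is gray → back edge
Back edge closes the cycle 7 → 5 → 9 → 8 → 7; its vertices are {5, 7, 8, 9}.

5, 7, 8, 9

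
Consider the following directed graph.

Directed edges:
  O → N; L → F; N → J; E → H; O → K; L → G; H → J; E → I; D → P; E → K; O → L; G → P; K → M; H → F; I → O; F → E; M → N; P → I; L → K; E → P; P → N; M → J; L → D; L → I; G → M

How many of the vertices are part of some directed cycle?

9

A vertex is on a directed cycle iff it belongs to a strongly connected component of size ≥ 2 (or has a self-loop).
The vertices on cycles are {D, E, F, G, H, I, L, O, P} — 9 in total.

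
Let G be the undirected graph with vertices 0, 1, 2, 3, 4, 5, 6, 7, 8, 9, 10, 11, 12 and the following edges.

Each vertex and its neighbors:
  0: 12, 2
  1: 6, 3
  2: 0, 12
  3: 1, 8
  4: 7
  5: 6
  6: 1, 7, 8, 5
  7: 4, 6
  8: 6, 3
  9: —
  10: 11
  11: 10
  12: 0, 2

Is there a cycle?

Yes

DFS, tracking each vertex's parent; an edge to a visited non-parent vertex closes a cycle.
Start from 4:
visit 4 (parent –)
  visit 7 (parent 4)
    7–4: parent, skip
    visit 6 (parent 7)
      visit 1 (parent 6)
        1–6: parent, skip
        visit 3 (parent 1)
          3–1: parent, skip
          visit 8 (parent 3)
            8–6: 6 visited and ≠ parent → cycle
Cycle: 6 – 1 – 3 – 8 – 6.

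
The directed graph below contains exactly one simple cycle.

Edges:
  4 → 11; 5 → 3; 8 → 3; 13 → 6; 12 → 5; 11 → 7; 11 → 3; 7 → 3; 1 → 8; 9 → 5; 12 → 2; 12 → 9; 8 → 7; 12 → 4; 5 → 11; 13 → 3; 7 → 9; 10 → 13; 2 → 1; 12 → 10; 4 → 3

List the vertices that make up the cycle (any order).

5, 7, 9, 11

DFS with gray/black marking from 9:
9 gray
  5 gray
    3 gray
    3 black
    11 gray
      11→3: 3 black — skip
      7 gray
        7→9: 9 is gray → back edge
Back edge closes the cycle 9 → 5 → 11 → 7 → 9; its vertices are {5, 7, 9, 11}.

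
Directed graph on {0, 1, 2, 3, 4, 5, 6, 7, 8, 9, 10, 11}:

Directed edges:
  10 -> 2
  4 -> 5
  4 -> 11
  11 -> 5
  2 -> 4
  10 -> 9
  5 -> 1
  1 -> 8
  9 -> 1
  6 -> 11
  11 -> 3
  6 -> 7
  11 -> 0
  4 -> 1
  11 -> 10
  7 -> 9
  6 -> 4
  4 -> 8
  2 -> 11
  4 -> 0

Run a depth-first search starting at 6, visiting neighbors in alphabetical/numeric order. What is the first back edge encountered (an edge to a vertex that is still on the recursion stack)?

DFS from 6 (visiting neighbors in alphabetical/numeric order); mark gray on enter, black on exit:
6 gray
  4 gray
    0 gray
    0 black
    1 gray
      8 gray
      8 black
    1 black
    5 gray
      5→1: 1 black — skip
    5 black
    4→8: 8 black — skip
    11 gray
      11→0: 0 black — skip
      3 gray
      3 black
      11→5: 5 black — skip
      10 gray
        2 gray
          2→4: 4 is gray → back edge
First back edge: 2 → 4.

2→4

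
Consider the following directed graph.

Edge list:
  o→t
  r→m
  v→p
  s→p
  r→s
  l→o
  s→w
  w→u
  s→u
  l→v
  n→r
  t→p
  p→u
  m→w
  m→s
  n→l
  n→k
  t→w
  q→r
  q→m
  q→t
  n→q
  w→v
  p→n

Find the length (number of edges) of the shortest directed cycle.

For each vertex v, BFS finds the shortest path from v back to v.
The shortest such closed walk is n → l → v → p → n, length 4.

4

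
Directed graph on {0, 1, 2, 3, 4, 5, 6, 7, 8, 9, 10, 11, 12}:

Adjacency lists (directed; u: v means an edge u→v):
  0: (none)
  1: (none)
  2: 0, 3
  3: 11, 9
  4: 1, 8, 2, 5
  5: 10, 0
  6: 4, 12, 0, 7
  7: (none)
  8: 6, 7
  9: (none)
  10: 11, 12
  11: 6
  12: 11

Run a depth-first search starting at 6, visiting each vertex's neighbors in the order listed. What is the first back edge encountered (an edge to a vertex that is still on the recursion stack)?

8->6

DFS from 6 (visiting each vertex's neighbors in the order listed); mark gray on enter, black on exit:
6 gray
  4 gray
    1 gray
    1 black
    8 gray
      8→6: 6 is gray → back edge
First back edge: 8 → 6.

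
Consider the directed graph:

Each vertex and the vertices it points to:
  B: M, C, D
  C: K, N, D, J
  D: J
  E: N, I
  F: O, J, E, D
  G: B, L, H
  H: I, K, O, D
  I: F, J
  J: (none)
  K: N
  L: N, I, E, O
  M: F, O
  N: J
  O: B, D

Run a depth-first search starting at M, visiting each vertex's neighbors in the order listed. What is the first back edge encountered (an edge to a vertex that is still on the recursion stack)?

B→M

DFS from M (visiting each vertex's neighbors in the order listed); mark gray on enter, black on exit:
M gray
  F gray
    O gray
      B gray
        B→M: M is gray → back edge
First back edge: B → M.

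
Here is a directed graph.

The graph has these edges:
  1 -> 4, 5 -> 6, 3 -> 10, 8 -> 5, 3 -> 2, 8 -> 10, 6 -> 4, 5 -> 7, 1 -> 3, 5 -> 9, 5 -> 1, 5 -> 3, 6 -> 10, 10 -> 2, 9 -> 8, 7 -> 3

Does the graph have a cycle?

Yes

DFS with white/gray/black marking, starting from 9:
9 gray
  8 gray
    5 gray
      5→9: 9 is gray → back edge
Back edge found, so a cycle exists: 9 → 8 → 5 → 9.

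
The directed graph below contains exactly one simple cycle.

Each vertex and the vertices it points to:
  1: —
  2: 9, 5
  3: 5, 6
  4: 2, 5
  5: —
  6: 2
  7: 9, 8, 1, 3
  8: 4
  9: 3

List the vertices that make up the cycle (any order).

2, 3, 6, 9

DFS with gray/black marking from 9:
9 gray
  3 gray
    5 gray
    5 black
    6 gray
      2 gray
        2→9: 9 is gray → back edge
Back edge closes the cycle 9 → 3 → 6 → 2 → 9; its vertices are {2, 3, 6, 9}.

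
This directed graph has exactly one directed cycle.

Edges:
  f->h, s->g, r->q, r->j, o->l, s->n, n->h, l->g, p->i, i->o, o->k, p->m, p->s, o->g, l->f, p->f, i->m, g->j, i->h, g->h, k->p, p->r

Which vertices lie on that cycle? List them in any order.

i, k, o, p

DFS with gray/black marking from p:
p gray
  r gray
    j gray
    j black
    q gray
    q black
  r black
  i gray
    h gray
    h black
    o gray
      l gray
        g gray
          g→h: h black — skip
          g→j: j black — skip
        g black
        f gray
          f→h: h black — skip
        f black
      l black
      o→g: g black — skip
      k gray
        k→p: p is gray → back edge
Back edge closes the cycle p → i → o → k → p; its vertices are {i, k, o, p}.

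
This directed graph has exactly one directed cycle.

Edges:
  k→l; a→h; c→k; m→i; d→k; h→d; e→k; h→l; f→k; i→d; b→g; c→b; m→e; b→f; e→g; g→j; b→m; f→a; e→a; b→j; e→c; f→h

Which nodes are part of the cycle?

DFS with gray/black marking from c:
c gray
  k gray
    l gray
    l black
  k black
  b gray
    f gray
      f→k: k black — skip
      h gray
        h→l: l black — skip
        d gray
          d→k: k black — skip
        d black
      h black
      a gray
        a→h: h black — skip
      a black
    f black
    g gray
      j gray
      j black
    g black
    b→j: j black — skip
    m gray
      i gray
        i→d: d black — skip
      i black
      e gray
        e→a: a black — skip
        e→k: k black — skip
        e→g: g black — skip
        e→c: c is gray → back edge
Back edge closes the cycle c → b → m → e → c; its vertices are {b, c, e, m}.

b, c, e, m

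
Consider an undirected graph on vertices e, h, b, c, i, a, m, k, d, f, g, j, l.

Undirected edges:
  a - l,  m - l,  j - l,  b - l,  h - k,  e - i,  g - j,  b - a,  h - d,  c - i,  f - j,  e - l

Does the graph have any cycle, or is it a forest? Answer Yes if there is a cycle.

Yes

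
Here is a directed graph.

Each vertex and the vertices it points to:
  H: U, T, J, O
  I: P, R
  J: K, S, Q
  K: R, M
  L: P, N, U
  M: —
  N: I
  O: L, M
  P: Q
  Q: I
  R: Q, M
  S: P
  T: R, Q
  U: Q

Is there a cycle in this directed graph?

Yes

DFS with white/gray/black marking, starting from P:
P gray
  Q gray
    I gray
      I→P: P is gray → back edge
Back edge found, so a cycle exists: P → Q → I → P.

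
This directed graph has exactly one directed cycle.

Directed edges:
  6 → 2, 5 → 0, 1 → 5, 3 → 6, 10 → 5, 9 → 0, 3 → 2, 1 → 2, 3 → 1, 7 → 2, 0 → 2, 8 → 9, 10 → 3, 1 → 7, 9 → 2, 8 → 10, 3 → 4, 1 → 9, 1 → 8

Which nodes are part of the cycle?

DFS with gray/black marking from 10:
10 gray
  5 gray
    0 gray
      2 gray
      2 black
    0 black
  5 black
  3 gray
    3→2: 2 black — skip
    6 gray
      6→2: 2 black — skip
    6 black
    4 gray
    4 black
    1 gray
      8 gray
        8→10: 10 is gray → back edge
Back edge closes the cycle 10 → 3 → 1 → 8 → 10; its vertices are {1, 3, 8, 10}.

1, 3, 8, 10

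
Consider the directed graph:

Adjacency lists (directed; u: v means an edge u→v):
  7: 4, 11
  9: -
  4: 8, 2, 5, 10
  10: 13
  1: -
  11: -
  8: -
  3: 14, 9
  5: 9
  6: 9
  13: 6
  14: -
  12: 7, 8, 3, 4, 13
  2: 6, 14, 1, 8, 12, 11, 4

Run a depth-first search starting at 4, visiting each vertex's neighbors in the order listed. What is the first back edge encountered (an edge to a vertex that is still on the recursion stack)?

7→4

DFS from 4 (visiting each vertex's neighbors in the order listed); mark gray on enter, black on exit:
4 gray
  8 gray
  8 black
  2 gray
    6 gray
      9 gray
      9 black
    6 black
    14 gray
    14 black
    1 gray
    1 black
    2→8: 8 black — skip
    12 gray
      7 gray
        7→4: 4 is gray → back edge
First back edge: 7 → 4.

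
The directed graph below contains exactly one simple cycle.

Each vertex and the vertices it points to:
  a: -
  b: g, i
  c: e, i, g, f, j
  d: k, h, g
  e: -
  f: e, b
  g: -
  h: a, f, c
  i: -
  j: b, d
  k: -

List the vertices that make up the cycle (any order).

c, d, h, j

DFS with gray/black marking from h:
h gray
  a gray
  a black
  f gray
    e gray
    e black
    b gray
      g gray
      g black
      i gray
      i black
    b black
  f black
  c gray
    c→e: e black — skip
    c→i: i black — skip
    c→g: g black — skip
    c→f: f black — skip
    j gray
      j→b: b black — skip
      d gray
        k gray
        k black
        d→h: h is gray → back edge
Back edge closes the cycle h → c → j → d → h; its vertices are {c, d, h, j}.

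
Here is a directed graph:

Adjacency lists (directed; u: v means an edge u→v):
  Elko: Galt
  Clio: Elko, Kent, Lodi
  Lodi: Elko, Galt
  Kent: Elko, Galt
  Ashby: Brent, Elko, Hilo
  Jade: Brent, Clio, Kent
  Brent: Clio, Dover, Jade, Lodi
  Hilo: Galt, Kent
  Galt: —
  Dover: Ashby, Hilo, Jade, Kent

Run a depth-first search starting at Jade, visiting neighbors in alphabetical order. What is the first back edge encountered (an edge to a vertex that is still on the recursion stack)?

Ashby→Brent

DFS from Jade (visiting neighbors in alphabetical order); mark gray on enter, black on exit:
Jade gray
  Brent gray
    Clio gray
      Elko gray
        Galt gray
        Galt black
      Elko black
      Kent gray
        Kent→Elko: Elko black — skip
        Kent→Galt: Galt black — skip
      Kent black
      Lodi gray
        Lodi→Elko: Elko black — skip
        Lodi→Galt: Galt black — skip
      Lodi black
    Clio black
    Dover gray
      Ashby gray
        Ashby→Brent: Brent is gray → back edge
First back edge: Ashby → Brent.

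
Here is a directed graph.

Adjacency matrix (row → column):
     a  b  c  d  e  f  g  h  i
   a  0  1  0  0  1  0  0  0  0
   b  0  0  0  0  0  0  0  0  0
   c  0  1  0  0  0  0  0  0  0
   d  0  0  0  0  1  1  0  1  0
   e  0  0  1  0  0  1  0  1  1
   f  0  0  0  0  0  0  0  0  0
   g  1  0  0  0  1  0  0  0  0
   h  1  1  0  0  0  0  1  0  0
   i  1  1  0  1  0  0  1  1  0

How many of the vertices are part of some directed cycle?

6

A vertex is on a directed cycle iff it belongs to a strongly connected component of size ≥ 2 (or has a self-loop).
The vertices on cycles are {a, d, e, g, h, i} — 6 in total.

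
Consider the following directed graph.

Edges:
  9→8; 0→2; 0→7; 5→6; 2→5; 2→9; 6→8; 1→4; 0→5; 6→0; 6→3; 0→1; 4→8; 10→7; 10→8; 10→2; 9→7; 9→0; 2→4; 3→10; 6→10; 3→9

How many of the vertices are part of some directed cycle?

7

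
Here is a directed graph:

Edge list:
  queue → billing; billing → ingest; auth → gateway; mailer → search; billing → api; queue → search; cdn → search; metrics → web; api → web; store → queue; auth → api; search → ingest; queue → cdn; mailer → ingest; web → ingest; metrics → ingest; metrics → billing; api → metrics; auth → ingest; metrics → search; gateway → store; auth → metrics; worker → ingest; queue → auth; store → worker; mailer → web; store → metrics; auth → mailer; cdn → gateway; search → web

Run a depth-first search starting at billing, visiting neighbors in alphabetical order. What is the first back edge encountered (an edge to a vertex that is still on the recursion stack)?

metrics->billing

DFS from billing (visiting neighbors in alphabetical order); mark gray on enter, black on exit:
billing gray
  api gray
    metrics gray
      metrics→billing: billing is gray → back edge
First back edge: metrics → billing.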